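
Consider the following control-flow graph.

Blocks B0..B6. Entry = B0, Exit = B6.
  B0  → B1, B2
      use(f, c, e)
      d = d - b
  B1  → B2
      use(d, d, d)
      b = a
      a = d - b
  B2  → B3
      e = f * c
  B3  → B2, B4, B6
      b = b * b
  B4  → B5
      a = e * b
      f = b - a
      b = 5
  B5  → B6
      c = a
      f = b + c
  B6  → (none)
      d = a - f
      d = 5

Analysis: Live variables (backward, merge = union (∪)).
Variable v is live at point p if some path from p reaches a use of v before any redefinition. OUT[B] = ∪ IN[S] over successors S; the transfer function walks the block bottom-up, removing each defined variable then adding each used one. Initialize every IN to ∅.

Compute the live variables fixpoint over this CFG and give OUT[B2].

Converged values:
  B0: | IN={a, b, c, d, e, f} | OUT={a, b, c, d, f}
  B1: | IN={a, c, d, f} | OUT={a, b, c, f}
  B2: | IN={a, b, c, f} | OUT={a, b, c, e, f}
  B3: | IN={a, b, c, e, f} | OUT={a, b, c, e, f}
  B4: | IN={b, e} | OUT={a, b}
  B5: | IN={a, b} | OUT={a, f}
  B6: | IN={a, f} | OUT={}

Merge at B2: OUT[B2] = IN[B3] = {a, b, c, e, f}

Answer: {a, b, c, e, f}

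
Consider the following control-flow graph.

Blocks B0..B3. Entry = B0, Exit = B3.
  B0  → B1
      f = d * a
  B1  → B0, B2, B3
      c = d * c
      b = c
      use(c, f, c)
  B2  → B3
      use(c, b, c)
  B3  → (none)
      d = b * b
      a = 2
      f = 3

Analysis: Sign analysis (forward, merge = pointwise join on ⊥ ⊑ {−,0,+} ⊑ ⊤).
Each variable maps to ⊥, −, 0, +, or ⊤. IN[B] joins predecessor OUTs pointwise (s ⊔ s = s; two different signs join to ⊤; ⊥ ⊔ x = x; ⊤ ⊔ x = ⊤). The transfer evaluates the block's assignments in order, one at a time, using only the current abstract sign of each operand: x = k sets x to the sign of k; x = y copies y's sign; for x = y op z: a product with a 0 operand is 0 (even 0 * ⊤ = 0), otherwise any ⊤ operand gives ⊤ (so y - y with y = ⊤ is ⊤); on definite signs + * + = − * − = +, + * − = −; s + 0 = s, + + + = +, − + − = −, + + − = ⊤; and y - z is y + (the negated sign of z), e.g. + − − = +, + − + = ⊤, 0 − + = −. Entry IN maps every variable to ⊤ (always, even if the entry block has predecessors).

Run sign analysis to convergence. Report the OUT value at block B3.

Fixpoint table:
  B0: | IN=(all ⊤) | OUT=(all ⊤)
  B1: | IN=(all ⊤) | OUT=(all ⊤)
  B2: | IN=(all ⊤) | OUT=(all ⊤)
  B3: | IN=(all ⊤) | OUT={a:+, f:+; rest ⊤}

Merge at B3: IN[B3] = OUT[B1] ⊔ OUT[B2] = {a: ⊤, b: ⊤, c: ⊤, d: ⊤, e: ⊤, f: ⊤}
Applying B3's transfer function to that IN value gives OUT[B3] (row B3 above).

Answer: {a: +, b: ⊤, c: ⊤, d: ⊤, e: ⊤, f: +}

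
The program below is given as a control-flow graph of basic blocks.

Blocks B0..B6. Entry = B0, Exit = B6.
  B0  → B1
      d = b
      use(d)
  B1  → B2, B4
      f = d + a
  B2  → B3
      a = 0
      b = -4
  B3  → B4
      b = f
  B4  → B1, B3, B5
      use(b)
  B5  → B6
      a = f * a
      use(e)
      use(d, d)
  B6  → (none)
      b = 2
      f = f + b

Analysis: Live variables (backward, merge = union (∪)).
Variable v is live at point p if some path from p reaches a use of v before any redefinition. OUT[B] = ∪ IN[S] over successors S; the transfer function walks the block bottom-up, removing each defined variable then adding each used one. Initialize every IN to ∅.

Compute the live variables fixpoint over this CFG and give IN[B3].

Answer: {a, d, e, f}

Derivation:
Fixpoint table:
  B0:  IN={a, b, e}  OUT={a, b, d, e}
  B1:  IN={a, b, d, e}  OUT={a, b, d, e, f}
  B2:  IN={d, e, f}  OUT={a, d, e, f}
  B3:  IN={a, d, e, f}  OUT={a, b, d, e, f}
  B4:  IN={a, b, d, e, f}  OUT={a, b, d, e, f}
  B5:  IN={a, d, e, f}  OUT={f}
  B6:  IN={f}  OUT={}

Merge at B3: OUT[B3] = IN[B4] = {a, b, d, e, f}
Applying B3's transfer function to that OUT value gives IN[B3] (row B3 above).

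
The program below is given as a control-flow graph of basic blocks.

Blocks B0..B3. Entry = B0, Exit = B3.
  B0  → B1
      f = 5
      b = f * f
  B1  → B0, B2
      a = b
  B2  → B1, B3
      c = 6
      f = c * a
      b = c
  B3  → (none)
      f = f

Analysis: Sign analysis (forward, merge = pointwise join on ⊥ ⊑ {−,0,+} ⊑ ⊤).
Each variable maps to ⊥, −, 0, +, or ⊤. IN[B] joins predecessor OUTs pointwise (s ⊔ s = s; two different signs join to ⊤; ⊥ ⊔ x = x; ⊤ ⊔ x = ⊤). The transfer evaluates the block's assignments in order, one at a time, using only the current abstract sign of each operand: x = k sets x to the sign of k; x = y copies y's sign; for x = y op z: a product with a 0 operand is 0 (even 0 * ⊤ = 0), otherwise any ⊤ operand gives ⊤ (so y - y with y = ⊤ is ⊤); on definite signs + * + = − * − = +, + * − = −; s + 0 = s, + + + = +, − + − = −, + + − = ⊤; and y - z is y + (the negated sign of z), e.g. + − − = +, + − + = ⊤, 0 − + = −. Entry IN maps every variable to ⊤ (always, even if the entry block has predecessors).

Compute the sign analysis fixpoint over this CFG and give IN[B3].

Fixpoint table:
  B0:   IN=(all ⊤)   OUT={b:+, f:+; rest ⊤}
  B1:   IN={b:+, f:+; rest ⊤}   OUT={a:+, b:+, f:+; rest ⊤}
  B2:   IN={a:+, b:+, f:+; rest ⊤}   OUT={a:+, b:+, c:+, f:+; rest ⊤}
  B3:   IN={a:+, b:+, c:+, f:+; rest ⊤}   OUT={a:+, b:+, c:+, f:+; rest ⊤}

Merge at B3: IN[B3] = OUT[B2] = {a: +, b: +, c: +, d: ⊤, e: ⊤, f: +}

Answer: {a: +, b: +, c: +, d: ⊤, e: ⊤, f: +}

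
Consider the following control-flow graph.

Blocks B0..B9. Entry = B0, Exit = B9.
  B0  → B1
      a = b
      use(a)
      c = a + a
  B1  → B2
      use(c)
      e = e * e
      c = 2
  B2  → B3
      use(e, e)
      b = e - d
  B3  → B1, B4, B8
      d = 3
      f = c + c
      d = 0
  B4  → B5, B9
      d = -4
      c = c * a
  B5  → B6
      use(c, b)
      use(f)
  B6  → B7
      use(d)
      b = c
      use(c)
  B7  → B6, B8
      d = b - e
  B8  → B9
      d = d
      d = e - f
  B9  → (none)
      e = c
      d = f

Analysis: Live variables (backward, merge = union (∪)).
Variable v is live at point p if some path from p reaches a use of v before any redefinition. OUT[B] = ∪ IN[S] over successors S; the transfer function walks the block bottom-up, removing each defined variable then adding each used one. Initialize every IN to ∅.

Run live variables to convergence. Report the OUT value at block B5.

Fixpoint table:
  B0: | IN={b, d, e} | OUT={a, c, d, e}
  B1: | IN={a, c, d, e} | OUT={a, c, d, e}
  B2: | IN={a, c, d, e} | OUT={a, b, c, e}
  B3: | IN={a, b, c, e} | OUT={a, b, c, d, e, f}
  B4: | IN={a, b, c, e, f} | OUT={b, c, d, e, f}
  B5: | IN={b, c, d, e, f} | OUT={c, d, e, f}
  B6: | IN={c, d, e, f} | OUT={b, c, e, f}
  B7: | IN={b, c, e, f} | OUT={c, d, e, f}
  B8: | IN={c, d, e, f} | OUT={c, f}
  B9: | IN={c, f} | OUT={}

Merge at B5: OUT[B5] = IN[B6] = {c, d, e, f}

Answer: {c, d, e, f}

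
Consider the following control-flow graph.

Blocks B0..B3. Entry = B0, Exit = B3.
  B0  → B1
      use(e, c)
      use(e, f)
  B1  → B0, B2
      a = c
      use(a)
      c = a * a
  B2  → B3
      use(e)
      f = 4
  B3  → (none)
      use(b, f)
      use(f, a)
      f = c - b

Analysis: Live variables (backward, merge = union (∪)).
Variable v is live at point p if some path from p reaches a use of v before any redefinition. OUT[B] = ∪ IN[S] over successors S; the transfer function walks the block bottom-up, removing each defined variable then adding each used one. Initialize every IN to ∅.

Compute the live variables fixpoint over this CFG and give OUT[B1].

Answer: {a, b, c, e, f}

Trace:
Fixpoint table:
  B0: | IN={b, c, e, f} | OUT={b, c, e, f}
  B1: | IN={b, c, e, f} | OUT={a, b, c, e, f}
  B2: | IN={a, b, c, e} | OUT={a, b, c, f}
  B3: | IN={a, b, c, f} | OUT={}

Merge at B1: OUT[B1] = IN[B0] ⊔ IN[B2] = {a, b, c, e, f}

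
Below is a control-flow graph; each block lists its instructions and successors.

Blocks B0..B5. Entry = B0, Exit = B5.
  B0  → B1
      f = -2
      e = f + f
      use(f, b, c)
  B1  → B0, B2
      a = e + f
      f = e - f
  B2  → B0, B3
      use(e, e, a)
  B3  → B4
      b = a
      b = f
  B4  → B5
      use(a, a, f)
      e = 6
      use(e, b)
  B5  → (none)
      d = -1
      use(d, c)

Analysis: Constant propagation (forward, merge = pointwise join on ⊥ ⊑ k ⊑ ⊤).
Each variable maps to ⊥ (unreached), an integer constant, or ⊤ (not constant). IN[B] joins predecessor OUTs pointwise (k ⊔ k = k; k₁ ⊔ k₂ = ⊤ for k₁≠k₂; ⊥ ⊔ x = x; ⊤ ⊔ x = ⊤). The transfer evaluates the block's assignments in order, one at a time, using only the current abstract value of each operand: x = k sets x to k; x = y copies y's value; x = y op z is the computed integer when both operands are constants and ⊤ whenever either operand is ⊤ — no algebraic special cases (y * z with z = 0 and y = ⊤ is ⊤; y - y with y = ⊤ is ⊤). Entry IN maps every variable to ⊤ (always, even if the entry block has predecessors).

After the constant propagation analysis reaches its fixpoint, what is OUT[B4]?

Per-block solution:
  B0: | IN=(all ⊤) | OUT={e:-4, f:-2; rest ⊤}
  B1: | IN={e:-4, f:-2; rest ⊤} | OUT={a:-6, e:-4, f:-2; rest ⊤}
  B2: | IN={a:-6, e:-4, f:-2; rest ⊤} | OUT={a:-6, e:-4, f:-2; rest ⊤}
  B3: | IN={a:-6, e:-4, f:-2; rest ⊤} | OUT={a:-6, b:-2, e:-4, f:-2; rest ⊤}
  B4: | IN={a:-6, b:-2, e:-4, f:-2; rest ⊤} | OUT={a:-6, b:-2, e:6, f:-2; rest ⊤}
  B5: | IN={a:-6, b:-2, e:6, f:-2; rest ⊤} | OUT={a:-6, b:-2, d:-1, e:6, f:-2; rest ⊤}

Merge at B4: IN[B4] = OUT[B3] = {a: -6, b: -2, c: ⊤, d: ⊤, e: -4, f: -2}
Applying B4's transfer function to that IN value gives OUT[B4] (row B4 above).

Answer: {a: -6, b: -2, c: ⊤, d: ⊤, e: 6, f: -2}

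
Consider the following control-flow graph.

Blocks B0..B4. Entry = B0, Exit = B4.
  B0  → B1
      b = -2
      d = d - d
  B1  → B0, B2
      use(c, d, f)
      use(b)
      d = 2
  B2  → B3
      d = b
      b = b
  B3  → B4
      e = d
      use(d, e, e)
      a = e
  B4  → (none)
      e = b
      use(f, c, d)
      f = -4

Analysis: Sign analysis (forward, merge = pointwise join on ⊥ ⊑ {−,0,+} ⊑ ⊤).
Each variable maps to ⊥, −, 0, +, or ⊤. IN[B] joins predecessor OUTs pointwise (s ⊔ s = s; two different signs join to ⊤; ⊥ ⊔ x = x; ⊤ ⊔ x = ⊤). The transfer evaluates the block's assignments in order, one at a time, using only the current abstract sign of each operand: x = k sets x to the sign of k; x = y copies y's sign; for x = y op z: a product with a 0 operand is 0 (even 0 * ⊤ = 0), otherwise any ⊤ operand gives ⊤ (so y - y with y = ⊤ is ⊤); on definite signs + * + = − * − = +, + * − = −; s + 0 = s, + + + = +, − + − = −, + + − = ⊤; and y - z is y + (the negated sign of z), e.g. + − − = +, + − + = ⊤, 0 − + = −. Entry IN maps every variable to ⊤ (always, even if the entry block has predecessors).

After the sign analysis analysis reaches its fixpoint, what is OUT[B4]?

Answer: {a: -, b: -, c: ⊤, d: -, e: -, f: -}

Trace:
Per-block solution:
  B0: | IN=(all ⊤) | OUT={b:-; rest ⊤}
  B1: | IN={b:-; rest ⊤} | OUT={b:-, d:+; rest ⊤}
  B2: | IN={b:-, d:+; rest ⊤} | OUT={b:-, d:-; rest ⊤}
  B3: | IN={b:-, d:-; rest ⊤} | OUT={a:-, b:-, d:-, e:-; rest ⊤}
  B4: | IN={a:-, b:-, d:-, e:-; rest ⊤} | OUT={a:-, b:-, d:-, e:-, f:-; rest ⊤}

Merge at B4: IN[B4] = OUT[B3] = {a: -, b: -, c: ⊤, d: -, e: -, f: ⊤}
Applying B4's transfer function to that IN value gives OUT[B4] (row B4 above).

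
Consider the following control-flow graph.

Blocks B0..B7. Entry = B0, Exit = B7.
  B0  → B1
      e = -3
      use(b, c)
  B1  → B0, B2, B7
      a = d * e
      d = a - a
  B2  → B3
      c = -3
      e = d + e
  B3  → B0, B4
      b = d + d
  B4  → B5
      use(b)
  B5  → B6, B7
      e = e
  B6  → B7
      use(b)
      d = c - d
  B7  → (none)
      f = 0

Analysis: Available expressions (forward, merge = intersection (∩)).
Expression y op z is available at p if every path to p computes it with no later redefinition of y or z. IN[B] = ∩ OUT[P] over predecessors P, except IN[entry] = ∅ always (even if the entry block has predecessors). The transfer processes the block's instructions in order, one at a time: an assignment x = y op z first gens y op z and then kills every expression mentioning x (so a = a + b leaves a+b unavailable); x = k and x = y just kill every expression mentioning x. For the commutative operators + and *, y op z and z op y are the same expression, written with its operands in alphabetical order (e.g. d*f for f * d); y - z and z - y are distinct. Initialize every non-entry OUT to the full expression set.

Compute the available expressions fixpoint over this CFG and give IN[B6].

Converged values:
  B0: | IN={} | OUT={}
  B1: | IN={} | OUT={a-a}
  B2: | IN={a-a} | OUT={a-a}
  B3: | IN={a-a} | OUT={a-a, d+d}
  B4: | IN={a-a, d+d} | OUT={a-a, d+d}
  B5: | IN={a-a, d+d} | OUT={a-a, d+d}
  B6: | IN={a-a, d+d} | OUT={a-a}
  B7: | IN={a-a} | OUT={a-a}

Merge at B6: IN[B6] = OUT[B5] = {a-a, d+d}

Answer: {a-a, d+d}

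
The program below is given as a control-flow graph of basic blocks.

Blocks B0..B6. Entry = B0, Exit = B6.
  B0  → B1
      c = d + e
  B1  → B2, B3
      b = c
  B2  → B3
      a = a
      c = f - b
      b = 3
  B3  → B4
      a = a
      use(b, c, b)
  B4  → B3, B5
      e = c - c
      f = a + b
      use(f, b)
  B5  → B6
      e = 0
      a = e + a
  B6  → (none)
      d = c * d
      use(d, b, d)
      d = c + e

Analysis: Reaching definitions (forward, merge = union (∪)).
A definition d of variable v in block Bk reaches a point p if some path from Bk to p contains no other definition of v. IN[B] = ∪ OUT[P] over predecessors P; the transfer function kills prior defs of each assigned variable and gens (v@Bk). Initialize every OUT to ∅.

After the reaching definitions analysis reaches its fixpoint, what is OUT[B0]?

Answer: {c@B0}

Derivation:
Per-block solution:
  B0:  IN={}  OUT={c@B0}
  B1:  IN={c@B0}  OUT={b@B1, c@B0}
  B2:  IN={b@B1, c@B0}  OUT={a@B2, b@B2, c@B2}
  B3:  IN={a@B2, a@B3, b@B1, b@B2, c@B0, c@B2, e@B4, f@B4}  OUT={a@B3, b@B1, b@B2, c@B0, c@B2, e@B4, f@B4}
  B4:  IN={a@B3, b@B1, b@B2, c@B0, c@B2, e@B4, f@B4}  OUT={a@B3, b@B1, b@B2, c@B0, c@B2, e@B4, f@B4}
  B5:  IN={a@B3, b@B1, b@B2, c@B0, c@B2, e@B4, f@B4}  OUT={a@B5, b@B1, b@B2, c@B0, c@B2, e@B5, f@B4}
  B6:  IN={a@B5, b@B1, b@B2, c@B0, c@B2, e@B5, f@B4}  OUT={a@B5, b@B1, b@B2, c@B0, c@B2, d@B6, e@B5, f@B4}

B0 is the boundary node: IN[B0] = {}
Applying B0's transfer function to that IN value gives OUT[B0] (row B0 above).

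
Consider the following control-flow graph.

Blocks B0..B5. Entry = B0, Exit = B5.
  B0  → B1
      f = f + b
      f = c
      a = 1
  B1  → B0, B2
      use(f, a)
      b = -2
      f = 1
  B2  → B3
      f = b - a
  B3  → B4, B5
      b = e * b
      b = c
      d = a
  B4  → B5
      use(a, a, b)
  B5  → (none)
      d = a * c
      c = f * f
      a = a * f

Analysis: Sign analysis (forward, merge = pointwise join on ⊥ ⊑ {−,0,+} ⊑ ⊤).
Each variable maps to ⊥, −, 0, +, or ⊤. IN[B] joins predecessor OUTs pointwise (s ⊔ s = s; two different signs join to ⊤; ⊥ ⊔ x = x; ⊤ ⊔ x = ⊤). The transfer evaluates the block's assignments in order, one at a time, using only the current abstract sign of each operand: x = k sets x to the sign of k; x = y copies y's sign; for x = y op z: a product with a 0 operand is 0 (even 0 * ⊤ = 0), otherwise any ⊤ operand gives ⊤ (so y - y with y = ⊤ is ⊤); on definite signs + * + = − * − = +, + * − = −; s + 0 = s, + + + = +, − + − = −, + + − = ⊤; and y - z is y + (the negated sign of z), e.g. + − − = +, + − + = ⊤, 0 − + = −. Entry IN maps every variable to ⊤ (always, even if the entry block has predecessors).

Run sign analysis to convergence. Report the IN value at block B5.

Converged values:
  B0:   IN=(all ⊤)   OUT={a:+; rest ⊤}
  B1:   IN={a:+; rest ⊤}   OUT={a:+, b:-, f:+; rest ⊤}
  B2:   IN={a:+, b:-, f:+; rest ⊤}   OUT={a:+, b:-, f:-; rest ⊤}
  B3:   IN={a:+, b:-, f:-; rest ⊤}   OUT={a:+, d:+, f:-; rest ⊤}
  B4:   IN={a:+, d:+, f:-; rest ⊤}   OUT={a:+, d:+, f:-; rest ⊤}
  B5:   IN={a:+, d:+, f:-; rest ⊤}   OUT={a:-, c:+, f:-; rest ⊤}

Merge at B5: IN[B5] = OUT[B3] ⊔ OUT[B4] = {a: +, b: ⊤, c: ⊤, d: +, e: ⊤, f: -}

Answer: {a: +, b: ⊤, c: ⊤, d: +, e: ⊤, f: -}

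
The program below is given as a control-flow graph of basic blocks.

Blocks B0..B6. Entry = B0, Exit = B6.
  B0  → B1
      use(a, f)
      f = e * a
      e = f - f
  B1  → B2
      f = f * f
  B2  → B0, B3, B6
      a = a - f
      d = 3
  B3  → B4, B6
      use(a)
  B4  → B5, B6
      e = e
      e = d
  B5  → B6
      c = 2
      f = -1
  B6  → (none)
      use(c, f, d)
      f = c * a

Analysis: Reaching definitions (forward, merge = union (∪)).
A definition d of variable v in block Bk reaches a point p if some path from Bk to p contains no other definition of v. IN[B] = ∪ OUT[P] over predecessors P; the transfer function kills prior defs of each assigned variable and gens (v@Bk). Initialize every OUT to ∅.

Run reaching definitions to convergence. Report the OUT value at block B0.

Per-block solution:
  B0:  IN={a@B2, d@B2, e@B0, f@B1}  OUT={a@B2, d@B2, e@B0, f@B0}
  B1:  IN={a@B2, d@B2, e@B0, f@B0}  OUT={a@B2, d@B2, e@B0, f@B1}
  B2:  IN={a@B2, d@B2, e@B0, f@B1}  OUT={a@B2, d@B2, e@B0, f@B1}
  B3:  IN={a@B2, d@B2, e@B0, f@B1}  OUT={a@B2, d@B2, e@B0, f@B1}
  B4:  IN={a@B2, d@B2, e@B0, f@B1}  OUT={a@B2, d@B2, e@B4, f@B1}
  B5:  IN={a@B2, d@B2, e@B4, f@B1}  OUT={a@B2, c@B5, d@B2, e@B4, f@B5}
  B6:  IN={a@B2, c@B5, d@B2, e@B0, e@B4, f@B1, f@B5}  OUT={a@B2, c@B5, d@B2, e@B0, e@B4, f@B6}

Merge at B0 (entry node, so the boundary value {} is joined with the incoming edge(s)): IN[B0] = {} ⊔ OUT[B2] = {a@B2, d@B2, e@B0, f@B1}
Applying B0's transfer function to that IN value gives OUT[B0] (row B0 above).

Answer: {a@B2, d@B2, e@B0, f@B0}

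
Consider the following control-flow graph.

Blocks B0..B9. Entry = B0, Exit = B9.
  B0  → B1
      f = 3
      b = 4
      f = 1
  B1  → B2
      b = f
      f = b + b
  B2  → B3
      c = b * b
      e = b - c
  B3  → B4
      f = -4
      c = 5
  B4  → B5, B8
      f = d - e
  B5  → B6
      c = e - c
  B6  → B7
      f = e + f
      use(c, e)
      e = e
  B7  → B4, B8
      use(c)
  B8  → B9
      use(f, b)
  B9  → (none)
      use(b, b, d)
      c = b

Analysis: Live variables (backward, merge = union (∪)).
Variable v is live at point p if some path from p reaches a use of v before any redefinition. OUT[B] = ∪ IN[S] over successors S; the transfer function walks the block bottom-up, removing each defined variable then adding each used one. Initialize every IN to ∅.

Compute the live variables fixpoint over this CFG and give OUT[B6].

Fixpoint table:
  B0: | IN={d} | OUT={d, f}
  B1: | IN={d, f} | OUT={b, d}
  B2: | IN={b, d} | OUT={b, d, e}
  B3: | IN={b, d, e} | OUT={b, c, d, e}
  B4: | IN={b, c, d, e} | OUT={b, c, d, e, f}
  B5: | IN={b, c, d, e, f} | OUT={b, c, d, e, f}
  B6: | IN={b, c, d, e, f} | OUT={b, c, d, e, f}
  B7: | IN={b, c, d, e, f} | OUT={b, c, d, e, f}
  B8: | IN={b, d, f} | OUT={b, d}
  B9: | IN={b, d} | OUT={}

Merge at B6: OUT[B6] = IN[B7] = {b, c, d, e, f}

Answer: {b, c, d, e, f}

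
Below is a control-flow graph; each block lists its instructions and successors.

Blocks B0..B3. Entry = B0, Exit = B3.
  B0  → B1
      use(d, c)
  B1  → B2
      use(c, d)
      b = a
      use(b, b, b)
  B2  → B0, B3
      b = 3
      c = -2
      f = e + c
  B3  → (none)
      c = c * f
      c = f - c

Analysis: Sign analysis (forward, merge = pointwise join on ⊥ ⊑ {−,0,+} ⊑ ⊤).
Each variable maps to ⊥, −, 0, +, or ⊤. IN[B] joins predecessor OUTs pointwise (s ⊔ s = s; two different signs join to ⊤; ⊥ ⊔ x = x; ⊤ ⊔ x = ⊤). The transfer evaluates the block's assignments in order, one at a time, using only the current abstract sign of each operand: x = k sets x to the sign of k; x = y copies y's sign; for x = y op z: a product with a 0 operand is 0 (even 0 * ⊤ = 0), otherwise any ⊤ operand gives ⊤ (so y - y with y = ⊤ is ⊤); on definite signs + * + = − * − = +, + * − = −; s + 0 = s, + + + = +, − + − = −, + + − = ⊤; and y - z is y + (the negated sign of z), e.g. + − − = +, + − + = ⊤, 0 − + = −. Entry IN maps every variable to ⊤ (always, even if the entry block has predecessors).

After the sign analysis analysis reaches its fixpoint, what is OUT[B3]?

Answer: {a: ⊤, b: +, c: ⊤, d: ⊤, e: ⊤, f: ⊤}

Working:
Fixpoint table:
  B0: | IN=(all ⊤) | OUT=(all ⊤)
  B1: | IN=(all ⊤) | OUT=(all ⊤)
  B2: | IN=(all ⊤) | OUT={b:+, c:-; rest ⊤}
  B3: | IN={b:+, c:-; rest ⊤} | OUT={b:+; rest ⊤}

Merge at B3: IN[B3] = OUT[B2] = {a: ⊤, b: +, c: -, d: ⊤, e: ⊤, f: ⊤}
Applying B3's transfer function to that IN value gives OUT[B3] (row B3 above).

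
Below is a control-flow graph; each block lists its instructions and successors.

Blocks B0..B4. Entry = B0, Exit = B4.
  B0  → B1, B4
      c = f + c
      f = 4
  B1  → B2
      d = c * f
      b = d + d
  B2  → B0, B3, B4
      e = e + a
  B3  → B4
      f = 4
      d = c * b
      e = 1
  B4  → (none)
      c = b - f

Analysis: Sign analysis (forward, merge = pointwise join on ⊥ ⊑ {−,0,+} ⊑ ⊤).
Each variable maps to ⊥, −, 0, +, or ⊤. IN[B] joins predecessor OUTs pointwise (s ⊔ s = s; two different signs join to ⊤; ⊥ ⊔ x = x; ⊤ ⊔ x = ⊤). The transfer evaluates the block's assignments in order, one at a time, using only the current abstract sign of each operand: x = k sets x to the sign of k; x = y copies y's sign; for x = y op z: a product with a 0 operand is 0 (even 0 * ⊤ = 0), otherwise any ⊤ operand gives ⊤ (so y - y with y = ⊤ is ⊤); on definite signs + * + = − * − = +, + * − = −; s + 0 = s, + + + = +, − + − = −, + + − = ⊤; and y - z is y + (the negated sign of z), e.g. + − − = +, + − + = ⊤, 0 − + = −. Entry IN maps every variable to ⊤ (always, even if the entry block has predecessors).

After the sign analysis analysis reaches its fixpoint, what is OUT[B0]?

Fixpoint table:
  B0:   IN=(all ⊤)   OUT={f:+; rest ⊤}
  B1:   IN={f:+; rest ⊤}   OUT={f:+; rest ⊤}
  B2:   IN={f:+; rest ⊤}   OUT={f:+; rest ⊤}
  B3:   IN={f:+; rest ⊤}   OUT={e:+, f:+; rest ⊤}
  B4:   IN={f:+; rest ⊤}   OUT={f:+; rest ⊤}

Merge at B0 (entry node, so the boundary value (all ⊤) is joined with the incoming edge(s)): IN[B0] = (all ⊤) ⊔ OUT[B2] = {a: ⊤, b: ⊤, c: ⊤, d: ⊤, e: ⊤, f: ⊤}
Applying B0's transfer function to that IN value gives OUT[B0] (row B0 above).

Answer: {a: ⊤, b: ⊤, c: ⊤, d: ⊤, e: ⊤, f: +}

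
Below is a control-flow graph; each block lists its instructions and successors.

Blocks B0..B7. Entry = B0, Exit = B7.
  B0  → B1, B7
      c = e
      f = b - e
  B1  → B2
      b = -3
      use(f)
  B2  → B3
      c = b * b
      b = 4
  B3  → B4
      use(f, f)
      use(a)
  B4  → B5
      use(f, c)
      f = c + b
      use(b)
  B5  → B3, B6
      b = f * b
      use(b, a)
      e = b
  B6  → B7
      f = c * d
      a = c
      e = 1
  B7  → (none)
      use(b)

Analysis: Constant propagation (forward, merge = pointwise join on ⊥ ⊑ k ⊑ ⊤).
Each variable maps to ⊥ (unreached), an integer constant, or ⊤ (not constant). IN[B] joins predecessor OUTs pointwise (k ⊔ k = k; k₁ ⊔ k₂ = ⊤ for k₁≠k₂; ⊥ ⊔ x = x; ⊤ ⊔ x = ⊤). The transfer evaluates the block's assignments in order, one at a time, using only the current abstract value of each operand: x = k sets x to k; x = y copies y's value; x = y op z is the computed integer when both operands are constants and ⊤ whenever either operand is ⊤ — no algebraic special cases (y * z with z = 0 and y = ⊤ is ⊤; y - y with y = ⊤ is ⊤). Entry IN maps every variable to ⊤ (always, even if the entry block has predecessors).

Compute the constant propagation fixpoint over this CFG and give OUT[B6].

Per-block solution:
  B0: | IN=(all ⊤) | OUT=(all ⊤)
  B1: | IN=(all ⊤) | OUT={b:-3; rest ⊤}
  B2: | IN={b:-3; rest ⊤} | OUT={b:4, c:9; rest ⊤}
  B3: | IN={c:9; rest ⊤} | OUT={c:9; rest ⊤}
  B4: | IN={c:9; rest ⊤} | OUT={c:9; rest ⊤}
  B5: | IN={c:9; rest ⊤} | OUT={c:9; rest ⊤}
  B6: | IN={c:9; rest ⊤} | OUT={a:9, c:9, e:1; rest ⊤}
  B7: | IN=(all ⊤) | OUT=(all ⊤)

Merge at B6: IN[B6] = OUT[B5] = {a: ⊤, b: ⊤, c: 9, d: ⊤, e: ⊤, f: ⊤}
Applying B6's transfer function to that IN value gives OUT[B6] (row B6 above).

Answer: {a: 9, b: ⊤, c: 9, d: ⊤, e: 1, f: ⊤}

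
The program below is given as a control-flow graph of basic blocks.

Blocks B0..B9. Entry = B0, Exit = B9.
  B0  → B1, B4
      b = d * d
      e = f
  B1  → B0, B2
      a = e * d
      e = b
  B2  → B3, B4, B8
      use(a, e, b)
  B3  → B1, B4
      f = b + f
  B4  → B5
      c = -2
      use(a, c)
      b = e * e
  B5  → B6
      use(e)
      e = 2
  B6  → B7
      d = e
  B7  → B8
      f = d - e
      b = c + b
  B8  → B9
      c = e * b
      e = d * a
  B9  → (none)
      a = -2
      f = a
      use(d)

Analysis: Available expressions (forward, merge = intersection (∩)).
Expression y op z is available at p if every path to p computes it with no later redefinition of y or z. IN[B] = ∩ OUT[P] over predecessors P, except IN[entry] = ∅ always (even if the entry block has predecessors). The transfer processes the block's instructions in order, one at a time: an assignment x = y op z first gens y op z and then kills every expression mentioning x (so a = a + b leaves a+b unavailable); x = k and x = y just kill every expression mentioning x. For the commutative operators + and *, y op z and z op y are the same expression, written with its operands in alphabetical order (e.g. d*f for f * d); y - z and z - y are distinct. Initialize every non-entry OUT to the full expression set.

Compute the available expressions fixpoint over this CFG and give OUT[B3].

Answer: {d*d}

Working:
Fixpoint table:
  B0: | IN={} | OUT={d*d}
  B1: | IN={d*d} | OUT={d*d}
  B2: | IN={d*d} | OUT={d*d}
  B3: | IN={d*d} | OUT={d*d}
  B4: | IN={d*d} | OUT={d*d, e*e}
  B5: | IN={d*d, e*e} | OUT={d*d}
  B6: | IN={d*d} | OUT={}
  B7: | IN={} | OUT={d-e}
  B8: | IN={} | OUT={a*d}
  B9: | IN={a*d} | OUT={}

Merge at B3: IN[B3] = OUT[B2] = {d*d}
Applying B3's transfer function to that IN value gives OUT[B3] (row B3 above).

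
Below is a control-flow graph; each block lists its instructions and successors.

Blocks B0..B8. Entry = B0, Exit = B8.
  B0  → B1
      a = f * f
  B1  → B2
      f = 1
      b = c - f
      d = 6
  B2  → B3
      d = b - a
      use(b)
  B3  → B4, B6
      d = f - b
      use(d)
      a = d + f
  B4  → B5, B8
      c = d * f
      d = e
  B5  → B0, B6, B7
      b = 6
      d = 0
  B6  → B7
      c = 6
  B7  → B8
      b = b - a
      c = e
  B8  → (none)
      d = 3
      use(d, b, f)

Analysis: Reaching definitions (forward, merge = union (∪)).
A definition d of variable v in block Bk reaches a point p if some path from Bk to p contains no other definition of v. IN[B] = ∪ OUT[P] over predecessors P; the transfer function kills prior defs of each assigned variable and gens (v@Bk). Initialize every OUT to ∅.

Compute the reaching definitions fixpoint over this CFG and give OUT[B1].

Answer: {a@B0, b@B1, c@B4, d@B1, f@B1}

Derivation:
Converged values:
  B0: | IN={a@B3, b@B5, c@B4, d@B5, f@B1} | OUT={a@B0, b@B5, c@B4, d@B5, f@B1}
  B1: | IN={a@B0, b@B5, c@B4, d@B5, f@B1} | OUT={a@B0, b@B1, c@B4, d@B1, f@B1}
  B2: | IN={a@B0, b@B1, c@B4, d@B1, f@B1} | OUT={a@B0, b@B1, c@B4, d@B2, f@B1}
  B3: | IN={a@B0, b@B1, c@B4, d@B2, f@B1} | OUT={a@B3, b@B1, c@B4, d@B3, f@B1}
  B4: | IN={a@B3, b@B1, c@B4, d@B3, f@B1} | OUT={a@B3, b@B1, c@B4, d@B4, f@B1}
  B5: | IN={a@B3, b@B1, c@B4, d@B4, f@B1} | OUT={a@B3, b@B5, c@B4, d@B5, f@B1}
  B6: | IN={a@B3, b@B1, b@B5, c@B4, d@B3, d@B5, f@B1} | OUT={a@B3, b@B1, b@B5, c@B6, d@B3, d@B5, f@B1}
  B7: | IN={a@B3, b@B1, b@B5, c@B4, c@B6, d@B3, d@B5, f@B1} | OUT={a@B3, b@B7, c@B7, d@B3, d@B5, f@B1}
  B8: | IN={a@B3, b@B1, b@B7, c@B4, c@B7, d@B3, d@B4, d@B5, f@B1} | OUT={a@B3, b@B1, b@B7, c@B4, c@B7, d@B8, f@B1}

Merge at B1: IN[B1] = OUT[B0] = {a@B0, b@B5, c@B4, d@B5, f@B1}
Applying B1's transfer function to that IN value gives OUT[B1] (row B1 above).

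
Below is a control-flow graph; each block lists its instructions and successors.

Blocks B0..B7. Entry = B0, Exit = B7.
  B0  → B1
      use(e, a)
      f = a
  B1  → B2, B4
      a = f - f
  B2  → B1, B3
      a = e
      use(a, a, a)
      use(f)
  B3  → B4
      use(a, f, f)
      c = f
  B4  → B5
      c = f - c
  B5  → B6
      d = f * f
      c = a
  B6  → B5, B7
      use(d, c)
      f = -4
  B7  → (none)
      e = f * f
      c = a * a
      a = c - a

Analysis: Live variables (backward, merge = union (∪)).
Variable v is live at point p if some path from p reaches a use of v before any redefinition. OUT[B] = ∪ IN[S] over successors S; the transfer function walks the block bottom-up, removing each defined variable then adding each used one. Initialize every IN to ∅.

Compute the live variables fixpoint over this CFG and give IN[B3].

Answer: {a, f}

Trace:
Per-block solution:
  B0: | IN={a, c, e} | OUT={c, e, f}
  B1: | IN={c, e, f} | OUT={a, c, e, f}
  B2: | IN={c, e, f} | OUT={a, c, e, f}
  B3: | IN={a, f} | OUT={a, c, f}
  B4: | IN={a, c, f} | OUT={a, f}
  B5: | IN={a, f} | OUT={a, c, d}
  B6: | IN={a, c, d} | OUT={a, f}
  B7: | IN={a, f} | OUT={}

Merge at B3: OUT[B3] = IN[B4] = {a, c, f}
Applying B3's transfer function to that OUT value gives IN[B3] (row B3 above).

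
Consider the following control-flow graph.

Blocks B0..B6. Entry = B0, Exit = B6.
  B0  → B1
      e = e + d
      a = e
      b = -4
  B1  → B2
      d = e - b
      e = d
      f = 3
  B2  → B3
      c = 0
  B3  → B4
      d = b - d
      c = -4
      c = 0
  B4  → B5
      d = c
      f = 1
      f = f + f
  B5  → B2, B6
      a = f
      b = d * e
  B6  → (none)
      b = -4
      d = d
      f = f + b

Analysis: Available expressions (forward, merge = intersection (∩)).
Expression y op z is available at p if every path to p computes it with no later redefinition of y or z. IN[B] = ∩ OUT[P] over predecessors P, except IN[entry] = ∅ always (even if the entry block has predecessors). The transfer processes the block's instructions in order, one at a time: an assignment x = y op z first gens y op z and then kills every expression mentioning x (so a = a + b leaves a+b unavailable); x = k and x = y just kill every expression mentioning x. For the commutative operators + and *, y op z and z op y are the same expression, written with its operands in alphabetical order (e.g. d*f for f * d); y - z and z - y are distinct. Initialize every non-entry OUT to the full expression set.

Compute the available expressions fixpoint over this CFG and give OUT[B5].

Converged values:
  B0: | IN={} | OUT={}
  B1: | IN={} | OUT={}
  B2: | IN={} | OUT={}
  B3: | IN={} | OUT={}
  B4: | IN={} | OUT={}
  B5: | IN={} | OUT={d*e}
  B6: | IN={d*e} | OUT={}

Merge at B5: IN[B5] = OUT[B4] = {}
Applying B5's transfer function to that IN value gives OUT[B5] (row B5 above).

Answer: {d*e}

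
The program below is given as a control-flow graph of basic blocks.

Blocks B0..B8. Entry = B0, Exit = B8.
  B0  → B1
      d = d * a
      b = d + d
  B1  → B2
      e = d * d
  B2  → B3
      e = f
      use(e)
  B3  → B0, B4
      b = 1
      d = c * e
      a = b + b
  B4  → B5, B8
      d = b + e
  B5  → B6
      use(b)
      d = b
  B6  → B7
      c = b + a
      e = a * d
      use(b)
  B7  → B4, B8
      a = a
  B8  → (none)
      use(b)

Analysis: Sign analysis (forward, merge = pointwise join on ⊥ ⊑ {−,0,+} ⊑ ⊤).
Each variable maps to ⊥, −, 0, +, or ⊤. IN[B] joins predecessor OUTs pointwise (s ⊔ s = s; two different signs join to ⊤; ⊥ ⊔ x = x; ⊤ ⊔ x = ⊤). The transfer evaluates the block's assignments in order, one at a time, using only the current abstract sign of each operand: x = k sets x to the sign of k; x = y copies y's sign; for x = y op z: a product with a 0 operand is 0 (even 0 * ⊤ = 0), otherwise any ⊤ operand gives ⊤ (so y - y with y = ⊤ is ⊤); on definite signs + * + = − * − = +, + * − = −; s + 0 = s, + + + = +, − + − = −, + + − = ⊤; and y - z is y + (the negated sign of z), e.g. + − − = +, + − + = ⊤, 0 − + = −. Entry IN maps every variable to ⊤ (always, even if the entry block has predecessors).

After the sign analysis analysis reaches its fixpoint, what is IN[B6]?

Answer: {a: +, b: +, c: ⊤, d: +, e: ⊤, f: ⊤}

Trace:
Converged values:
  B0:   IN=(all ⊤)   OUT=(all ⊤)
  B1:   IN=(all ⊤)   OUT=(all ⊤)
  B2:   IN=(all ⊤)   OUT=(all ⊤)
  B3:   IN=(all ⊤)   OUT={a:+, b:+; rest ⊤}
  B4:   IN={a:+, b:+; rest ⊤}   OUT={a:+, b:+; rest ⊤}
  B5:   IN={a:+, b:+; rest ⊤}   OUT={a:+, b:+, d:+; rest ⊤}
  B6:   IN={a:+, b:+, d:+; rest ⊤}   OUT={a:+, b:+, c:+, d:+, e:+; rest ⊤}
  B7:   IN={a:+, b:+, c:+, d:+, e:+; rest ⊤}   OUT={a:+, b:+, c:+, d:+, e:+; rest ⊤}
  B8:   IN={a:+, b:+; rest ⊤}   OUT={a:+, b:+; rest ⊤}

Merge at B6: IN[B6] = OUT[B5] = {a: +, b: +, c: ⊤, d: +, e: ⊤, f: ⊤}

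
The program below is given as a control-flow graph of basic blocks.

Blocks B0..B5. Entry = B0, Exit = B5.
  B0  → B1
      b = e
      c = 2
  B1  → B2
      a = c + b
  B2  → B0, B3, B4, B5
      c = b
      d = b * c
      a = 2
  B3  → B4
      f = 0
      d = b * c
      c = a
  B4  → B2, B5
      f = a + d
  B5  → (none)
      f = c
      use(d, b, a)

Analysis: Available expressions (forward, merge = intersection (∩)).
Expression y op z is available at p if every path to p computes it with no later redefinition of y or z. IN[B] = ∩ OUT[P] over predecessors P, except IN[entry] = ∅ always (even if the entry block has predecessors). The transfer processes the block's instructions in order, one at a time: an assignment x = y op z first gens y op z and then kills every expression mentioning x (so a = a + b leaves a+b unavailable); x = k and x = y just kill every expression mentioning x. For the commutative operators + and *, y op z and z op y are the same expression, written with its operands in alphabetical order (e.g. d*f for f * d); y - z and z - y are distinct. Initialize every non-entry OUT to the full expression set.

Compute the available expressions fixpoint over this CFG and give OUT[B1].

Answer: {b+c}

Working:
Converged values:
  B0:  IN={}  OUT={}
  B1:  IN={}  OUT={b+c}
  B2:  IN={}  OUT={b*c}
  B3:  IN={b*c}  OUT={}
  B4:  IN={}  OUT={a+d}
  B5:  IN={}  OUT={}

Merge at B1: IN[B1] = OUT[B0] = {}
Applying B1's transfer function to that IN value gives OUT[B1] (row B1 above).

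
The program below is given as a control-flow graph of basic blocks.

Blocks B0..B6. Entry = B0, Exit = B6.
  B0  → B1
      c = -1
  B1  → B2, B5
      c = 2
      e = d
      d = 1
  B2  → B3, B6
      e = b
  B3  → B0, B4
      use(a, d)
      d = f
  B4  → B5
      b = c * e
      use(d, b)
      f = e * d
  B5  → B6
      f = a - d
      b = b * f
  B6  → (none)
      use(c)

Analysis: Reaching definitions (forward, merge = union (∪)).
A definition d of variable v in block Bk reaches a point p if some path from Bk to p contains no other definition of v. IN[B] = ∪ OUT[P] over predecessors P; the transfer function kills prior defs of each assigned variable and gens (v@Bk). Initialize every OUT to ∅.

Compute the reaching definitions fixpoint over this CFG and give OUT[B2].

Per-block solution:
  B0:   IN={c@B1, d@B3, e@B2}   OUT={c@B0, d@B3, e@B2}
  B1:   IN={c@B0, d@B3, e@B2}   OUT={c@B1, d@B1, e@B1}
  B2:   IN={c@B1, d@B1, e@B1}   OUT={c@B1, d@B1, e@B2}
  B3:   IN={c@B1, d@B1, e@B2}   OUT={c@B1, d@B3, e@B2}
  B4:   IN={c@B1, d@B3, e@B2}   OUT={b@B4, c@B1, d@B3, e@B2, f@B4}
  B5:   IN={b@B4, c@B1, d@B1, d@B3, e@B1, e@B2, f@B4}   OUT={b@B5, c@B1, d@B1, d@B3, e@B1, e@B2, f@B5}
  B6:   IN={b@B5, c@B1, d@B1, d@B3, e@B1, e@B2, f@B5}   OUT={b@B5, c@B1, d@B1, d@B3, e@B1, e@B2, f@B5}

Merge at B2: IN[B2] = OUT[B1] = {c@B1, d@B1, e@B1}
Applying B2's transfer function to that IN value gives OUT[B2] (row B2 above).

Answer: {c@B1, d@B1, e@B2}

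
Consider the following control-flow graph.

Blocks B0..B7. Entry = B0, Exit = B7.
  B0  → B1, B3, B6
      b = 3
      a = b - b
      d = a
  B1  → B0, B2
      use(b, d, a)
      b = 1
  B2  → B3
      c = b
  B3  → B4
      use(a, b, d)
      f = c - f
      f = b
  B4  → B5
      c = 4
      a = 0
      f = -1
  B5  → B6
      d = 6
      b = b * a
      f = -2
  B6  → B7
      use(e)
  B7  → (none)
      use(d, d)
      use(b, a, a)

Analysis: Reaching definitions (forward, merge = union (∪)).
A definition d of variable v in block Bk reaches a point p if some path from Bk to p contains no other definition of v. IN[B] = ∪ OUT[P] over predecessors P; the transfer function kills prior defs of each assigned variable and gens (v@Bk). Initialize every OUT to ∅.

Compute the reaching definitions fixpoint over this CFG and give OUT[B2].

Fixpoint table:
  B0: | IN={a@B0, b@B1, d@B0} | OUT={a@B0, b@B0, d@B0}
  B1: | IN={a@B0, b@B0, d@B0} | OUT={a@B0, b@B1, d@B0}
  B2: | IN={a@B0, b@B1, d@B0} | OUT={a@B0, b@B1, c@B2, d@B0}
  B3: | IN={a@B0, b@B0, b@B1, c@B2, d@B0} | OUT={a@B0, b@B0, b@B1, c@B2, d@B0, f@B3}
  B4: | IN={a@B0, b@B0, b@B1, c@B2, d@B0, f@B3} | OUT={a@B4, b@B0, b@B1, c@B4, d@B0, f@B4}
  B5: | IN={a@B4, b@B0, b@B1, c@B4, d@B0, f@B4} | OUT={a@B4, b@B5, c@B4, d@B5, f@B5}
  B6: | IN={a@B0, a@B4, b@B0, b@B5, c@B4, d@B0, d@B5, f@B5} | OUT={a@B0, a@B4, b@B0, b@B5, c@B4, d@B0, d@B5, f@B5}
  B7: | IN={a@B0, a@B4, b@B0, b@B5, c@B4, d@B0, d@B5, f@B5} | OUT={a@B0, a@B4, b@B0, b@B5, c@B4, d@B0, d@B5, f@B5}

Merge at B2: IN[B2] = OUT[B1] = {a@B0, b@B1, d@B0}
Applying B2's transfer function to that IN value gives OUT[B2] (row B2 above).

Answer: {a@B0, b@B1, c@B2, d@B0}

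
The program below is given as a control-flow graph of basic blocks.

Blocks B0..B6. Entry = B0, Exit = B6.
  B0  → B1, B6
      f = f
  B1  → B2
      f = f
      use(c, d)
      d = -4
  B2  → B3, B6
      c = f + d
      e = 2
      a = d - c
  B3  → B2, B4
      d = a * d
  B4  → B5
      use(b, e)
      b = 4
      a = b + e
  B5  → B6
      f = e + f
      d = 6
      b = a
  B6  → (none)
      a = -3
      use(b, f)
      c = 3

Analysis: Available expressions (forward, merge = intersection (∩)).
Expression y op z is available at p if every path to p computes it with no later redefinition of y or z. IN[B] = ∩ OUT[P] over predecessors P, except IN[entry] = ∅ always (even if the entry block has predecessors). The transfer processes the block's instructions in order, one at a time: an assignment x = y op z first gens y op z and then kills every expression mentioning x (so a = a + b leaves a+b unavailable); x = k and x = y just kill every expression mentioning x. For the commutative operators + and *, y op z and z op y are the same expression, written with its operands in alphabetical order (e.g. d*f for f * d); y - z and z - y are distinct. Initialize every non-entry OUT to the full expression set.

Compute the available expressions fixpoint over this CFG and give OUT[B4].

Converged values:
  B0: | IN={} | OUT={}
  B1: | IN={} | OUT={}
  B2: | IN={} | OUT={d+f, d-c}
  B3: | IN={d+f, d-c} | OUT={}
  B4: | IN={} | OUT={b+e}
  B5: | IN={b+e} | OUT={}
  B6: | IN={} | OUT={}

Merge at B4: IN[B4] = OUT[B3] = {}
Applying B4's transfer function to that IN value gives OUT[B4] (row B4 above).

Answer: {b+e}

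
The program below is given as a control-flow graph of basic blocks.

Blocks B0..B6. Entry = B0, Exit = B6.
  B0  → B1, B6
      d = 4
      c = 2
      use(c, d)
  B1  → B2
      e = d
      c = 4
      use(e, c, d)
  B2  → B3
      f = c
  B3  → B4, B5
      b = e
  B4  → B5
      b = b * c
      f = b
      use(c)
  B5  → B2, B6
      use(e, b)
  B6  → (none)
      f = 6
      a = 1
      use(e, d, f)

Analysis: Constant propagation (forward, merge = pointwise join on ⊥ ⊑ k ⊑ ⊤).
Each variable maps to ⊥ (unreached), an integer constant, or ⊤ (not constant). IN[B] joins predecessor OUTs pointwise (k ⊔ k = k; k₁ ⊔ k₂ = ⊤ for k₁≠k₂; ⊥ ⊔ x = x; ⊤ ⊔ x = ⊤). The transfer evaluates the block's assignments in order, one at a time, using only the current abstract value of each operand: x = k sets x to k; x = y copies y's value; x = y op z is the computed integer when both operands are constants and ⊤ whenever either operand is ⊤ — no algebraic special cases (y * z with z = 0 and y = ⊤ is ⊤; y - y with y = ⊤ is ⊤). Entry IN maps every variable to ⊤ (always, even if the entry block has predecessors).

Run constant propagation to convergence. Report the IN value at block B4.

Answer: {a: ⊤, b: 4, c: 4, d: 4, e: 4, f: 4}

Derivation:
Fixpoint table:
  B0:   IN=(all ⊤)   OUT={c:2, d:4; rest ⊤}
  B1:   IN={c:2, d:4; rest ⊤}   OUT={c:4, d:4, e:4; rest ⊤}
  B2:   IN={c:4, d:4, e:4; rest ⊤}   OUT={c:4, d:4, e:4, f:4; rest ⊤}
  B3:   IN={c:4, d:4, e:4, f:4; rest ⊤}   OUT={b:4, c:4, d:4, e:4, f:4; rest ⊤}
  B4:   IN={b:4, c:4, d:4, e:4, f:4; rest ⊤}   OUT={b:16, c:4, d:4, e:4, f:16; rest ⊤}
  B5:   IN={c:4, d:4, e:4; rest ⊤}   OUT={c:4, d:4, e:4; rest ⊤}
  B6:   IN={d:4; rest ⊤}   OUT={a:1, d:4, f:6; rest ⊤}

Merge at B4: IN[B4] = OUT[B3] = {a: ⊤, b: 4, c: 4, d: 4, e: 4, f: 4}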